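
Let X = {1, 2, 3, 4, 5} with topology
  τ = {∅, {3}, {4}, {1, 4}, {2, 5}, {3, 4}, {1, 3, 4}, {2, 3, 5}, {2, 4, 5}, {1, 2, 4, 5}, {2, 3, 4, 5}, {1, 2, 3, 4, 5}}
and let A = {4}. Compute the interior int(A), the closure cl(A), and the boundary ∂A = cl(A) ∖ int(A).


int(A) = {4}, cl(A) = {1, 4}, ∂A = {1}.

Closed sets in (X, τ) are complements of opens:
  closed(X, τ) = {∅, {1}, {3}, {1, 3}, {1, 4}, {2, 5}, {1, 2, 5}, {1, 3, 4}, {2, 3, 5}, {1, 2, 3, 5}, {1, 2, 4, 5}, {1, 2, 3, 4, 5}}.
int(A) = ⋃ {U ∈ τ : U ⊆ A}. Opens contained in A: ∅, {4}.
Taking the union of these: int(A) = {4}.
cl(A) = ⋂ {C closed : A ⊆ C}. Closed sets containing A: {1, 4}, {1, 3, 4}, {1, 2, 4, 5}, {1, 2, 3, 4, 5}.
Intersecting these: cl(A) = {1, 4}.
∂A = cl(A) ∖ int(A) = {1, 4} ∖ {4} = {1}.


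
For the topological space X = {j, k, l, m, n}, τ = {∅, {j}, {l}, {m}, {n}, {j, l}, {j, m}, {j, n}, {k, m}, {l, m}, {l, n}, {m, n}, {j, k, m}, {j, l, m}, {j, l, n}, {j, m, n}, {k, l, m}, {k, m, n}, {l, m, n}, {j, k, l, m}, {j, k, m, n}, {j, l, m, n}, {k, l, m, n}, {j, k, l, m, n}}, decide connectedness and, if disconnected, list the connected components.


(X, τ) is disconnected; components = [{j}, {l}, {n}, {k, m}].

Find clopen sets (U ∈ τ with X ∖ U ∈ τ):
  U = ∅, X ∖ U = {j, k, l, m, n} — both open, so U is clopen.
  U = {j}, X ∖ U = {k, l, m, n} — both open, so U is clopen.
  U = {l}, X ∖ U = {j, k, m, n} — both open, so U is clopen.
  U = {n}, X ∖ U = {j, k, l, m} — both open, so U is clopen.
  U = {j, l}, X ∖ U = {k, m, n} — both open, so U is clopen.
  U = {j, n}, X ∖ U = {k, l, m} — both open, so U is clopen.
  U = {k, m}, X ∖ U = {j, l, n} — both open, so U is clopen.
  U = {l, n}, X ∖ U = {j, k, m} — both open, so U is clopen.
  U = {j, k, m}, X ∖ U = {l, n} — both open, so U is clopen.
  U = {j, l, n}, X ∖ U = {k, m} — both open, so U is clopen.
  U = {k, l, m}, X ∖ U = {j, n} — both open, so U is clopen.
  U = {k, m, n}, X ∖ U = {j, l} — both open, so U is clopen.
  U = {j, k, l, m}, X ∖ U = {n} — both open, so U is clopen.
  U = {j, k, m, n}, X ∖ U = {l} — both open, so U is clopen.
  U = {k, l, m, n}, X ∖ U = {j} — both open, so U is clopen.
  U = {j, k, l, m, n}, X ∖ U = ∅ — both open, so U is clopen.
Nontrivial clopen(s) exist: e.g. {k, m, n}. So (X, τ) is disconnected.
Compute connected components by grouping points that agree on all clopens:
  component: {j}
  component: {l}
  component: {n}
  component: {k, m}


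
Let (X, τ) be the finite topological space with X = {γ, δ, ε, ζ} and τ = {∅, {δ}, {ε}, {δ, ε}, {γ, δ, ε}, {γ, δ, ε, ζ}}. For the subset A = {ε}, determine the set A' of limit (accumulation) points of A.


A' = {γ, ζ}

For each x ∈ X, list the open sets U ∈ τ with x ∈ U, then check whether U ∩ (A ∖ {x}) ≠ ∅ for every such U.
  x = γ: opens ∋ x are {γ, δ, ε}, {γ, δ, ε, ζ}; each meets A ∖ {γ}, so x IS a limit point.
  x = δ: open {δ} ∋ x has {δ} ∩ (A ∖ {δ}) = ∅, so x is NOT a limit point.
  x = ε: open {ε} ∋ x has {ε} ∩ (A ∖ {ε}) = ∅, so x is NOT a limit point.
  x = ζ: opens ∋ x are {γ, δ, ε, ζ}; each meets A ∖ {ζ}, so x IS a limit point.
Collecting: A' = {γ, ζ}.


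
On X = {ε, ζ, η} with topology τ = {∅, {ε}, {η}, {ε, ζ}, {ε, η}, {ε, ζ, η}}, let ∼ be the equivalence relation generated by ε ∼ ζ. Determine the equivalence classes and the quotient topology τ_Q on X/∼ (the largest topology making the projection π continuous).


X/∼ = {[ε=ζ], [η]}; |τ_Q| = 4.

Equivalence classes: [ε=ζ], [η].
Quotient map π: X → X/∼ sends ε ↦ [ε=ζ], ζ ↦ [ε=ζ], η ↦ [η].
For each subset V ⊆ X/∼, compute π^{-1}(V) ⊆ X and check whether π^{-1}(V) ∈ τ. V is open in τ_Q iff π^{-1}(V) ∈ τ.
  V = {}: π^{-1}(V) = ∅ ∈ τ ✓.
  V = {[ε=ζ]}: π^{-1}(V) = {ε, ζ} ∈ τ ✓.
  V = {[η]}: π^{-1}(V) = {η} ∈ τ ✓.
  V = {[ε=ζ], [η]}: π^{-1}(V) = {ε, ζ, η} ∈ τ ✓.
Open sets in the quotient: τ_Q = {{}, {[ε=ζ]}, {[η]}, {[ε=ζ], [η]}} (4 elements).


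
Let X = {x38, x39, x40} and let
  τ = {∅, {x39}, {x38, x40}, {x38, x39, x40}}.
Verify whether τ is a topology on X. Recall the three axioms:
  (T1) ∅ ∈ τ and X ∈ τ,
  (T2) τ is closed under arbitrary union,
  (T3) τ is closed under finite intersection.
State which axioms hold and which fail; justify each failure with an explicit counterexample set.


τ IS a topology on X.

Axiom (T1): ∅ ∈ τ? Yes; X ∈ τ? Yes.
Axiom (T2/T3): check pairwise unions and intersections of members of τ.
All pairwise intersections and unions checked — each lies in τ. Therefore τ satisfies (T1), (T2), (T3): it IS a topology on X.


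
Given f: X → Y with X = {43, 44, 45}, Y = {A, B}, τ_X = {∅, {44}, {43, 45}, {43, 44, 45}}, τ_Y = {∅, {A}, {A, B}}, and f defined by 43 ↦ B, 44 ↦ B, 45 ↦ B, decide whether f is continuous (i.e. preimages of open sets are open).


f IS continuous.

Compute f^{-1}(U) for each U ∈ τ_Y:
  U = ∅: f^{-1}(U) = ∅ ∈ τ_X ✓.
  U = {A}: f^{-1}(U) = ∅ ∈ τ_X ✓.
  U = {A, B}: f^{-1}(U) = {43, 44, 45} ∈ τ_X ✓.
Every preimage lies in τ_X, so f IS continuous.


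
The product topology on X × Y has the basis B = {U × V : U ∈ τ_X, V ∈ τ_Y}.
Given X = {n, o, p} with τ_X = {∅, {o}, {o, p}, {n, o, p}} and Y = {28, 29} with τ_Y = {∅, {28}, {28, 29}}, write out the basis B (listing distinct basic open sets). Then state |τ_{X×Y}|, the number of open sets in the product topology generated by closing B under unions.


Basis B = {∅ × ∅, {o} × {28}, {o} × {28, 29}, {o, p} × {28}, {n, o, p} × {28}, {o, p} × {28, 29}, {n, o, p} × {28, 29}}; |τ_{X×Y}| = 10.

Enumerate products U × V with U ∈ τ_X, V ∈ τ_Y (deduplicated):
  ∅ × ∅ = {} (∅)
  {o} × {28} = {(o,28)}
  {o} × {28, 29} = {(o,28), (o,29)}
  {o, p} × {28} = {(o,28), (p,28)}
  {n, o, p} × {28} = {(n,28), (o,28), (p,28)}
  {o, p} × {28, 29} = {(o,28), (o,29), (p,28), (p,29)}
  {n, o, p} × {28, 29} = {(n,28), (n,29), (o,28), (o,29), (p,28), (p,29)}
These 7 distinct sets form the basis B.
Close under arbitrary unions to get τ_{X×Y}; counting gives |τ_{X×Y}| = 10.


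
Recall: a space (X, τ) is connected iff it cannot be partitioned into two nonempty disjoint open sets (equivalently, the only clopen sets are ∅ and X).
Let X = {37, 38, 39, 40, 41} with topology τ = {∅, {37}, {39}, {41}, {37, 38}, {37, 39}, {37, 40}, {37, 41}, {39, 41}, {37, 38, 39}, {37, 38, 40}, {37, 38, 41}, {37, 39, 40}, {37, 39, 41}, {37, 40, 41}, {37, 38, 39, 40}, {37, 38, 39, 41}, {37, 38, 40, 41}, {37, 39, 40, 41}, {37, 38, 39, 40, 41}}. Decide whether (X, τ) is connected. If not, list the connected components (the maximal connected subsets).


(X, τ) is disconnected; components = [{39}, {41}, {37, 38, 40}].

Find clopen sets (U ∈ τ with X ∖ U ∈ τ):
  U = ∅, X ∖ U = {37, 38, 39, 40, 41} — both open, so U is clopen.
  U = {39}, X ∖ U = {37, 38, 40, 41} — both open, so U is clopen.
  U = {41}, X ∖ U = {37, 38, 39, 40} — both open, so U is clopen.
  U = {39, 41}, X ∖ U = {37, 38, 40} — both open, so U is clopen.
  U = {37, 38, 40}, X ∖ U = {39, 41} — both open, so U is clopen.
  U = {37, 38, 39, 40}, X ∖ U = {41} — both open, so U is clopen.
  U = {37, 38, 40, 41}, X ∖ U = {39} — both open, so U is clopen.
  U = {37, 38, 39, 40, 41}, X ∖ U = ∅ — both open, so U is clopen.
Nontrivial clopen(s) exist: e.g. {37, 38, 40}. So (X, τ) is disconnected.
Compute connected components by grouping points that agree on all clopens:
  component: {39}
  component: {41}
  component: {37, 38, 40}


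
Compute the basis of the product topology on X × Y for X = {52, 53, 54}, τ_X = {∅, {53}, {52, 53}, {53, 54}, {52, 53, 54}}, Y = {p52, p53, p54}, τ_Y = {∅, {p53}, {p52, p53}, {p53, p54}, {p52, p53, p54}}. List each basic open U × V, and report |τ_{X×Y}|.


Basis B = {∅ × ∅, {53} × {p53}, {52, 53} × {p53}, {53} × {p52, p53}, {53} × {p53, p54}, {53, 54} × {p53}, {52, 53, 54} × {p53}, {53} × {p52, p53, p54}, {52, 53} × {p52, p53}, {52, 53} × {p53, p54}, {53, 54} × {p52, p53}, {53, 54} × {p53, p54}, {52, 53} × {p52, p53, p54}, {52, 53, 54} × {p52, p53}, {52, 53, 54} × {p53, p54}, {53, 54} × {p52, p53, p54}, {52, 53, 54} × {p52, p53, p54}}; |τ_{X×Y}| = 48.

Enumerate products U × V with U ∈ τ_X, V ∈ τ_Y (deduplicated):
  ∅ × ∅ = {} (∅)
  {53} × {p53} = {(53,p53)}
  {52, 53} × {p53} = {(52,p53), (53,p53)}
  {53} × {p52, p53} = {(53,p52), (53,p53)}
  {53} × {p53, p54} = {(53,p53), (53,p54)}
  {53, 54} × {p53} = {(53,p53), (54,p53)}
  {52, 53, 54} × {p53} = {(52,p53), (53,p53), (54,p53)}
  {53} × {p52, p53, p54} = {(53,p52), (53,p53), (53,p54)}
  {52, 53} × {p52, p53} = {(52,p52), (52,p53), (53,p52), (53,p53)}
  {52, 53} × {p53, p54} = {(52,p53), (52,p54), (53,p53), (53,p54)}
  {53, 54} × {p52, p53} = {(53,p52), (53,p53), (54,p52), (54,p53)}
  {53, 54} × {p53, p54} = {(53,p53), (53,p54), (54,p53), (54,p54)}
  {52, 53} × {p52, p53, p54} = {(52,p52), (52,p53), (52,p54), (53,p52), (53,p53), (53,p54)}
  {52, 53, 54} × {p52, p53} = {(52,p52), (52,p53), (53,p52), (53,p53), (54,p52), (54,p53)}
  {52, 53, 54} × {p53, p54} = {(52,p53), (52,p54), (53,p53), (53,p54), (54,p53), (54,p54)}
  {53, 54} × {p52, p53, p54} = {(53,p52), (53,p53), (53,p54), (54,p52), (54,p53), (54,p54)}
  {52, 53, 54} × {p52, p53, p54} = {(52,p52), (52,p53), (52,p54), (53,p52), (53,p53), (53,p54), (54,p52), (54,p53), (54,p54)}
These 17 distinct sets form the basis B.
Close under arbitrary unions to get τ_{X×Y}; counting gives |τ_{X×Y}| = 48.


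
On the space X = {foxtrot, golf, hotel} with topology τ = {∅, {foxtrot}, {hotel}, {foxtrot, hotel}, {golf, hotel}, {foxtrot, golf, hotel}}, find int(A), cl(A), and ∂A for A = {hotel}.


int(A) = {hotel}, cl(A) = {golf, hotel}, ∂A = {golf}.

Closed sets in (X, τ) are complements of opens:
  closed(X, τ) = {∅, {foxtrot}, {golf}, {foxtrot, golf}, {golf, hotel}, {foxtrot, golf, hotel}}.
int(A) = ⋃ {U ∈ τ : U ⊆ A}. Opens contained in A: ∅, {hotel}.
Taking the union of these: int(A) = {hotel}.
cl(A) = ⋂ {C closed : A ⊆ C}. Closed sets containing A: {golf, hotel}, {foxtrot, golf, hotel}.
Intersecting these: cl(A) = {golf, hotel}.
∂A = cl(A) ∖ int(A) = {golf, hotel} ∖ {hotel} = {golf}.


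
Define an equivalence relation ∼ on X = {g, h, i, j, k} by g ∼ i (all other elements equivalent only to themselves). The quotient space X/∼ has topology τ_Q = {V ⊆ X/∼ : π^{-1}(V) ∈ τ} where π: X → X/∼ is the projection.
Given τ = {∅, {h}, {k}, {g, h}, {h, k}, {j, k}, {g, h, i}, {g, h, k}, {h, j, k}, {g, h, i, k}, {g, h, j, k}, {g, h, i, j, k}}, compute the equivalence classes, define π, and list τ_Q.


X/∼ = {[g=i], [h], [j], [k]}; |τ_Q| = 9.

Equivalence classes: [g=i], [h], [j], [k].
Quotient map π: X → X/∼ sends g ↦ [g=i], h ↦ [h], i ↦ [g=i], j ↦ [j], k ↦ [k].
For each subset V ⊆ X/∼, compute π^{-1}(V) ⊆ X and check whether π^{-1}(V) ∈ τ. V is open in τ_Q iff π^{-1}(V) ∈ τ.
  V = {}: π^{-1}(V) = ∅ ∈ τ ✓.
  V = {[g=i]}: π^{-1}(V) = {g, i} ∉ τ ✗.
  V = {[h]}: π^{-1}(V) = {h} ∈ τ ✓.
  V = {[g=i], [h]}: π^{-1}(V) = {g, h, i} ∈ τ ✓.
  V = {[j]}: π^{-1}(V) = {j} ∉ τ ✗.
  V = {[g=i], [j]}: π^{-1}(V) = {g, i, j} ∉ τ ✗.
  V = {[h], [j]}: π^{-1}(V) = {h, j} ∉ τ ✗.
  V = {[g=i], [h], [j]}: π^{-1}(V) = {g, h, i, j} ∉ τ ✗.
  V = {[k]}: π^{-1}(V) = {k} ∈ τ ✓.
  V = {[g=i], [k]}: π^{-1}(V) = {g, i, k} ∉ τ ✗.
  V = {[h], [k]}: π^{-1}(V) = {h, k} ∈ τ ✓.
  V = {[g=i], [h], [k]}: π^{-1}(V) = {g, h, i, k} ∈ τ ✓.
  V = {[j], [k]}: π^{-1}(V) = {j, k} ∈ τ ✓.
  V = {[g=i], [j], [k]}: π^{-1}(V) = {g, i, j, k} ∉ τ ✗.
  V = {[h], [j], [k]}: π^{-1}(V) = {h, j, k} ∈ τ ✓.
  V = {[g=i], [h], [j], [k]}: π^{-1}(V) = {g, h, i, j, k} ∈ τ ✓.
Open sets in the quotient: τ_Q = {{}, {[h]}, {[g=i], [h]}, {[k]}, {[h], [k]}, {[g=i], [h], [k]}, {[j], [k]}, {[h], [j], [k]}, {[g=i], [h], [j], [k]}} (9 elements).


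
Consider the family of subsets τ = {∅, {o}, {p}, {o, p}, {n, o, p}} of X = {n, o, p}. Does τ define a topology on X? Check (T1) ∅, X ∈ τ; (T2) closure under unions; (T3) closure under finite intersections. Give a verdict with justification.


τ IS a topology on X.

Axiom (T1): ∅ ∈ τ? Yes; X ∈ τ? Yes.
Axiom (T2/T3): check pairwise unions and intersections of members of τ.
All pairwise intersections and unions checked — each lies in τ. Therefore τ satisfies (T1), (T2), (T3): it IS a topology on X.


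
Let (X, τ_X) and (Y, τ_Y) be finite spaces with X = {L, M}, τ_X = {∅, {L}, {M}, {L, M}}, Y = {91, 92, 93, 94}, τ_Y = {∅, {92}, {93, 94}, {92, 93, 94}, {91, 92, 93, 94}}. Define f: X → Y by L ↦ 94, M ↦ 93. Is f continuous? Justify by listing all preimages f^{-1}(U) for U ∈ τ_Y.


f IS continuous.

Compute f^{-1}(U) for each U ∈ τ_Y:
  U = ∅: f^{-1}(U) = ∅ ∈ τ_X ✓.
  U = {92}: f^{-1}(U) = ∅ ∈ τ_X ✓.
  U = {93, 94}: f^{-1}(U) = {L, M} ∈ τ_X ✓.
  U = {92, 93, 94}: f^{-1}(U) = {L, M} ∈ τ_X ✓.
  U = {91, 92, 93, 94}: f^{-1}(U) = {L, M} ∈ τ_X ✓.
Every preimage lies in τ_X, so f IS continuous.


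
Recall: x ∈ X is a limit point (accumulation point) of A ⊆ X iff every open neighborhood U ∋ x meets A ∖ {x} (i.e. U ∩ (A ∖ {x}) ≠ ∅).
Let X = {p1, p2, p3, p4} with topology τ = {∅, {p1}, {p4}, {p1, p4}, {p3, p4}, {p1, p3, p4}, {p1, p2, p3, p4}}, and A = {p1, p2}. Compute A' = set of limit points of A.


A' = {p2}

For each x ∈ X, list the open sets U ∈ τ with x ∈ U, then check whether U ∩ (A ∖ {x}) ≠ ∅ for every such U.
  x = p1: open {p1} ∋ x has {p1} ∩ (A ∖ {p1}) = ∅, so x is NOT a limit point.
  x = p2: opens ∋ x are {p1, p2, p3, p4}; each meets A ∖ {p2}, so x IS a limit point.
  x = p3: open {p3, p4} ∋ x has {p3, p4} ∩ (A ∖ {p3}) = ∅, so x is NOT a limit point.
  x = p4: open {p4} ∋ x has {p4} ∩ (A ∖ {p4}) = ∅, so x is NOT a limit point.
Collecting: A' = {p2}.


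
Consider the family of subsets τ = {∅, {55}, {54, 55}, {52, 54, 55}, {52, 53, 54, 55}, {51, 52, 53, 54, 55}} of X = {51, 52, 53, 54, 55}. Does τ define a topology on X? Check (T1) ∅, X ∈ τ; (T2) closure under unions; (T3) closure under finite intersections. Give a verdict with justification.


τ IS a topology on X.

Axiom (T1): ∅ ∈ τ? Yes; X ∈ τ? Yes.
Axiom (T2/T3): check pairwise unions and intersections of members of τ.
All pairwise intersections and unions checked — each lies in τ. Therefore τ satisfies (T1), (T2), (T3): it IS a topology on X.


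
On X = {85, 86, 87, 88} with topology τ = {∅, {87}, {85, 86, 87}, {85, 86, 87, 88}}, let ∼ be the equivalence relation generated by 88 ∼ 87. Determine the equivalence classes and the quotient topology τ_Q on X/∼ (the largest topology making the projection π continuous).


X/∼ = {[85], [86], [87=88]}; |τ_Q| = 2.

Equivalence classes: [85], [86], [87=88].
Quotient map π: X → X/∼ sends 85 ↦ [85], 86 ↦ [86], 87 ↦ [87=88], 88 ↦ [87=88].
For each subset V ⊆ X/∼, compute π^{-1}(V) ⊆ X and check whether π^{-1}(V) ∈ τ. V is open in τ_Q iff π^{-1}(V) ∈ τ.
  V = {}: π^{-1}(V) = ∅ ∈ τ ✓.
  V = {[85]}: π^{-1}(V) = {85} ∉ τ ✗.
  V = {[86]}: π^{-1}(V) = {86} ∉ τ ✗.
  V = {[85], [86]}: π^{-1}(V) = {85, 86} ∉ τ ✗.
  V = {[87=88]}: π^{-1}(V) = {87, 88} ∉ τ ✗.
  V = {[85], [87=88]}: π^{-1}(V) = {85, 87, 88} ∉ τ ✗.
  V = {[86], [87=88]}: π^{-1}(V) = {86, 87, 88} ∉ τ ✗.
  V = {[85], [86], [87=88]}: π^{-1}(V) = {85, 86, 87, 88} ∈ τ ✓.
Open sets in the quotient: τ_Q = {{}, {[85], [86], [87=88]}} (2 elements).


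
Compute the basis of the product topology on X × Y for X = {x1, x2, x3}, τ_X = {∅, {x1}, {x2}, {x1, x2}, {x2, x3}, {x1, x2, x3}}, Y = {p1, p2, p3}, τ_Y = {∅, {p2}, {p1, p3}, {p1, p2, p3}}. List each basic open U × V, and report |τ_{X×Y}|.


Basis B = {∅ × ∅, {x1} × {p2}, {x2} × {p2}, {x1} × {p1, p3}, {x1, x2} × {p2}, {x2} × {p1, p3}, {x2, x3} × {p2}, {x1} × {p1, p2, p3}, {x1, x2, x3} × {p2}, {x2} × {p1, p2, p3}, {x1, x2} × {p1, p3}, {x2, x3} × {p1, p3}, {x1, x2} × {p1, p2, p3}, {x1, x2, x3} × {p1, p3}, {x2, x3} × {p1, p2, p3}, {x1, x2, x3} × {p1, p2, p3}}; |τ_{X×Y}| = 36.

Enumerate products U × V with U ∈ τ_X, V ∈ τ_Y (deduplicated):
  ∅ × ∅ = {} (∅)
  {x1} × {p2} = {(x1,p2)}
  {x2} × {p2} = {(x2,p2)}
  {x1} × {p1, p3} = {(x1,p1), (x1,p3)}
  {x1, x2} × {p2} = {(x1,p2), (x2,p2)}
  {x2} × {p1, p3} = {(x2,p1), (x2,p3)}
  {x2, x3} × {p2} = {(x2,p2), (x3,p2)}
  {x1} × {p1, p2, p3} = {(x1,p1), (x1,p2), (x1,p3)}
  {x1, x2, x3} × {p2} = {(x1,p2), (x2,p2), (x3,p2)}
  {x2} × {p1, p2, p3} = {(x2,p1), (x2,p2), (x2,p3)}
  {x1, x2} × {p1, p3} = {(x1,p1), (x1,p3), (x2,p1), (x2,p3)}
  {x2, x3} × {p1, p3} = {(x2,p1), (x2,p3), (x3,p1), (x3,p3)}
  {x1, x2} × {p1, p2, p3} = {(x1,p1), (x1,p2), (x1,p3), (x2,p1), (x2,p2), (x2,p3)}
  {x1, x2, x3} × {p1, p3} = {(x1,p1), (x1,p3), (x2,p1), (x2,p3), (x3,p1), (x3,p3)}
  {x2, x3} × {p1, p2, p3} = {(x2,p1), (x2,p2), (x2,p3), (x3,p1), (x3,p2), (x3,p3)}
  {x1, x2, x3} × {p1, p2, p3} = {(x1,p1), (x1,p2), (x1,p3), (x2,p1), (x2,p2), (x2,p3), (x3,p1), (x3,p2), (x3,p3)}
These 16 distinct sets form the basis B.
Close under arbitrary unions to get τ_{X×Y}; counting gives |τ_{X×Y}| = 36.


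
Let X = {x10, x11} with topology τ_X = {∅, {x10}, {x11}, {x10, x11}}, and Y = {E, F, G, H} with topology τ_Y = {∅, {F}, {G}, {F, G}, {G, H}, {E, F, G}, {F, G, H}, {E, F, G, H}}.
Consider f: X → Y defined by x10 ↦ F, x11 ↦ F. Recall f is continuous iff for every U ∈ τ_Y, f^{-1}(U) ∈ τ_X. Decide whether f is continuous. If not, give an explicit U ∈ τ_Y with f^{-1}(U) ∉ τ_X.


f IS continuous.

Compute f^{-1}(U) for each U ∈ τ_Y:
  U = ∅: f^{-1}(U) = ∅ ∈ τ_X ✓.
  U = {F}: f^{-1}(U) = {x10, x11} ∈ τ_X ✓.
  U = {G}: f^{-1}(U) = ∅ ∈ τ_X ✓.
  U = {F, G}: f^{-1}(U) = {x10, x11} ∈ τ_X ✓.
  U = {G, H}: f^{-1}(U) = ∅ ∈ τ_X ✓.
  U = {E, F, G}: f^{-1}(U) = {x10, x11} ∈ τ_X ✓.
  U = {F, G, H}: f^{-1}(U) = {x10, x11} ∈ τ_X ✓.
  U = {E, F, G, H}: f^{-1}(U) = {x10, x11} ∈ τ_X ✓.
Every preimage lies in τ_X, so f IS continuous.


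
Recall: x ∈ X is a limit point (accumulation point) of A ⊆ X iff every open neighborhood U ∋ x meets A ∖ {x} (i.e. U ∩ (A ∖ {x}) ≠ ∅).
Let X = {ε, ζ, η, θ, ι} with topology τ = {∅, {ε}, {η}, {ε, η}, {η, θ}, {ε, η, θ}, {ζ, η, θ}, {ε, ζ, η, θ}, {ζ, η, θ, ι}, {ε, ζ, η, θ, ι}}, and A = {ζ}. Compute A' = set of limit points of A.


A' = {ι}

For each x ∈ X, list the open sets U ∈ τ with x ∈ U, then check whether U ∩ (A ∖ {x}) ≠ ∅ for every such U.
  x = ε: open {ε} ∋ x has {ε} ∩ (A ∖ {ε}) = ∅, so x is NOT a limit point.
  x = ζ: open {ζ, η, θ} ∋ x has {ζ, η, θ} ∩ (A ∖ {ζ}) = ∅, so x is NOT a limit point.
  x = η: open {η} ∋ x has {η} ∩ (A ∖ {η}) = ∅, so x is NOT a limit point.
  x = θ: open {η, θ} ∋ x has {η, θ} ∩ (A ∖ {θ}) = ∅, so x is NOT a limit point.
  x = ι: opens ∋ x are {ζ, η, θ, ι}, {ε, ζ, η, θ, ι}; each meets A ∖ {ι}, so x IS a limit point.
Collecting: A' = {ι}.


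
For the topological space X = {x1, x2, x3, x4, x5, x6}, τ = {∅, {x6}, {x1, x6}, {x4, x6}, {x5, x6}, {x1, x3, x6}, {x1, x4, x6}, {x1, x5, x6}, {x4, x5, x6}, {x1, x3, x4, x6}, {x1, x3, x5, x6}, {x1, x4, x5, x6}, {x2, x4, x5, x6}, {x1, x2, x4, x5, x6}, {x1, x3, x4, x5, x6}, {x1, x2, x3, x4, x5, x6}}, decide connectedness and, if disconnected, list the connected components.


(X, τ) is connected.

Find clopen sets (U ∈ τ with X ∖ U ∈ τ):
  U = ∅, X ∖ U = {x1, x2, x3, x4, x5, x6} — both open, so U is clopen.
  U = {x1, x2, x3, x4, x5, x6}, X ∖ U = ∅ — both open, so U is clopen.
Only trivial clopens (∅ and X) exist, so (X, τ) is connected.
Compute connected components by grouping points that agree on all clopens:
  component: {x1, x2, x3, x4, x5, x6}


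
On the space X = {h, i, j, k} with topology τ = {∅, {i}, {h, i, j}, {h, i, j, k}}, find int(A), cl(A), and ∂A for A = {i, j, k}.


int(A) = {i}, cl(A) = {h, i, j, k}, ∂A = {h, j, k}.

Closed sets in (X, τ) are complements of opens:
  closed(X, τ) = {∅, {k}, {h, j, k}, {h, i, j, k}}.
int(A) = ⋃ {U ∈ τ : U ⊆ A}. Opens contained in A: ∅, {i}.
Taking the union of these: int(A) = {i}.
cl(A) = ⋂ {C closed : A ⊆ C}. Closed sets containing A: {h, i, j, k}.
Intersecting these: cl(A) = {h, i, j, k}.
∂A = cl(A) ∖ int(A) = {h, i, j, k} ∖ {i} = {h, j, k}.


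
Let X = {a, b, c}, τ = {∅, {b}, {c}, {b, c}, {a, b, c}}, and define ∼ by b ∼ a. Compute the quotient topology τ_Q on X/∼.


X/∼ = {[a=b], [c]}; |τ_Q| = 3.

Equivalence classes: [a=b], [c].
Quotient map π: X → X/∼ sends a ↦ [a=b], b ↦ [a=b], c ↦ [c].
For each subset V ⊆ X/∼, compute π^{-1}(V) ⊆ X and check whether π^{-1}(V) ∈ τ. V is open in τ_Q iff π^{-1}(V) ∈ τ.
  V = {}: π^{-1}(V) = ∅ ∈ τ ✓.
  V = {[a=b]}: π^{-1}(V) = {a, b} ∉ τ ✗.
  V = {[c]}: π^{-1}(V) = {c} ∈ τ ✓.
  V = {[a=b], [c]}: π^{-1}(V) = {a, b, c} ∈ τ ✓.
Open sets in the quotient: τ_Q = {{}, {[c]}, {[a=b], [c]}} (3 elements).


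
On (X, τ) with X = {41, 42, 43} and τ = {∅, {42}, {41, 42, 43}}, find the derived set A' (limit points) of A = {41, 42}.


A' = {41, 43}

For each x ∈ X, list the open sets U ∈ τ with x ∈ U, then check whether U ∩ (A ∖ {x}) ≠ ∅ for every such U.
  x = 41: opens ∋ x are {41, 42, 43}; each meets A ∖ {41}, so x IS a limit point.
  x = 42: open {42} ∋ x has {42} ∩ (A ∖ {42}) = ∅, so x is NOT a limit point.
  x = 43: opens ∋ x are {41, 42, 43}; each meets A ∖ {43}, so x IS a limit point.
Collecting: A' = {41, 43}.


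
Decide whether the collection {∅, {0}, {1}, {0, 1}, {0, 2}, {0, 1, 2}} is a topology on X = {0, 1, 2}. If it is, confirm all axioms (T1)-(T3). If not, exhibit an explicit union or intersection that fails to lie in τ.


τ IS a topology on X.

Axiom (T1): ∅ ∈ τ? Yes; X ∈ τ? Yes.
Axiom (T2/T3): check pairwise unions and intersections of members of τ.
All pairwise intersections and unions checked — each lies in τ. Therefore τ satisfies (T1), (T2), (T3): it IS a topology on X.


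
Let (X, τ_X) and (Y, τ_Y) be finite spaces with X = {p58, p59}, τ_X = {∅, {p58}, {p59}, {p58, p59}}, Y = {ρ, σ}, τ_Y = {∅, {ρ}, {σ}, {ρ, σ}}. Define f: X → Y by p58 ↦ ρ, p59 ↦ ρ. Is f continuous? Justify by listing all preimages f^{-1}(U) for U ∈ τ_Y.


f IS continuous.

Compute f^{-1}(U) for each U ∈ τ_Y:
  U = ∅: f^{-1}(U) = ∅ ∈ τ_X ✓.
  U = {ρ}: f^{-1}(U) = {p58, p59} ∈ τ_X ✓.
  U = {σ}: f^{-1}(U) = ∅ ∈ τ_X ✓.
  U = {ρ, σ}: f^{-1}(U) = {p58, p59} ∈ τ_X ✓.
Every preimage lies in τ_X, so f IS continuous.


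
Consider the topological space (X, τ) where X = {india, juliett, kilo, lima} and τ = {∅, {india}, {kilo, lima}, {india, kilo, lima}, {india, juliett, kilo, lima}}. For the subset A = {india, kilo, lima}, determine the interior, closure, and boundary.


int(A) = {india, kilo, lima}, cl(A) = {india, juliett, kilo, lima}, ∂A = {juliett}.

Closed sets in (X, τ) are complements of opens:
  closed(X, τ) = {∅, {juliett}, {india, juliett}, {juliett, kilo, lima}, {india, juliett, kilo, lima}}.
int(A) = ⋃ {U ∈ τ : U ⊆ A}. Opens contained in A: ∅, {india}, {kilo, lima}, {india, kilo, lima}.
Taking the union of these: int(A) = {india, kilo, lima}.
cl(A) = ⋂ {C closed : A ⊆ C}. Closed sets containing A: {india, juliett, kilo, lima}.
Intersecting these: cl(A) = {india, juliett, kilo, lima}.
∂A = cl(A) ∖ int(A) = {india, juliett, kilo, lima} ∖ {india, kilo, lima} = {juliett}.


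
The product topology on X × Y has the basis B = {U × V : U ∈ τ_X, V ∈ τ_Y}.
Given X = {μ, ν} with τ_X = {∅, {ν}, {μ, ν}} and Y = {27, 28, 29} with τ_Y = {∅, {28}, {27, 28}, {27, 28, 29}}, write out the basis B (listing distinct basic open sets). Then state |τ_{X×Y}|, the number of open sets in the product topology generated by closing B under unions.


Basis B = {∅ × ∅, {ν} × {28}, {μ, ν} × {28}, {ν} × {27, 28}, {ν} × {27, 28, 29}, {μ, ν} × {27, 28}, {μ, ν} × {27, 28, 29}}; |τ_{X×Y}| = 10.

Enumerate products U × V with U ∈ τ_X, V ∈ τ_Y (deduplicated):
  ∅ × ∅ = {} (∅)
  {ν} × {28} = {(ν,28)}
  {μ, ν} × {28} = {(μ,28), (ν,28)}
  {ν} × {27, 28} = {(ν,27), (ν,28)}
  {ν} × {27, 28, 29} = {(ν,27), (ν,28), (ν,29)}
  {μ, ν} × {27, 28} = {(μ,27), (μ,28), (ν,27), (ν,28)}
  {μ, ν} × {27, 28, 29} = {(μ,27), (μ,28), (μ,29), (ν,27), (ν,28), (ν,29)}
These 7 distinct sets form the basis B.
Close under arbitrary unions to get τ_{X×Y}; counting gives |τ_{X×Y}| = 10.


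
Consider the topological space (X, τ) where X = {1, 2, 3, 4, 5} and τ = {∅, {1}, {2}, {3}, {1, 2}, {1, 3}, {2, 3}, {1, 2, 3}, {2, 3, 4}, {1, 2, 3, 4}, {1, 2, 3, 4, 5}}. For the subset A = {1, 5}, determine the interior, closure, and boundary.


int(A) = {1}, cl(A) = {1, 5}, ∂A = {5}.

Closed sets in (X, τ) are complements of opens:
  closed(X, τ) = {∅, {5}, {1, 5}, {4, 5}, {1, 4, 5}, {2, 4, 5}, {3, 4, 5}, {1, 2, 4, 5}, {1, 3, 4, 5}, {2, 3, 4, 5}, {1, 2, 3, 4, 5}}.
int(A) = ⋃ {U ∈ τ : U ⊆ A}. Opens contained in A: ∅, {1}.
Taking the union of these: int(A) = {1}.
cl(A) = ⋂ {C closed : A ⊆ C}. Closed sets containing A: {1, 5}, {1, 4, 5}, {1, 2, 4, 5}, {1, 3, 4, 5}, {1, 2, 3, 4, 5}.
Intersecting these: cl(A) = {1, 5}.
∂A = cl(A) ∖ int(A) = {1, 5} ∖ {1} = {5}.


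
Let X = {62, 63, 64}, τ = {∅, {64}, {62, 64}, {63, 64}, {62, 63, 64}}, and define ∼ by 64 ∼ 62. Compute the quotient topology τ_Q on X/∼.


X/∼ = {[62=64], [63]}; |τ_Q| = 3.

Equivalence classes: [62=64], [63].
Quotient map π: X → X/∼ sends 62 ↦ [62=64], 63 ↦ [63], 64 ↦ [62=64].
For each subset V ⊆ X/∼, compute π^{-1}(V) ⊆ X and check whether π^{-1}(V) ∈ τ. V is open in τ_Q iff π^{-1}(V) ∈ τ.
  V = {}: π^{-1}(V) = ∅ ∈ τ ✓.
  V = {[62=64]}: π^{-1}(V) = {62, 64} ∈ τ ✓.
  V = {[63]}: π^{-1}(V) = {63} ∉ τ ✗.
  V = {[62=64], [63]}: π^{-1}(V) = {62, 63, 64} ∈ τ ✓.
Open sets in the quotient: τ_Q = {{}, {[62=64]}, {[62=64], [63]}} (3 elements).


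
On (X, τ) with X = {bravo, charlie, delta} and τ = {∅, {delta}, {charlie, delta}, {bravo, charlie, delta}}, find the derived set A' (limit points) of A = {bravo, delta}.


A' = {bravo, charlie}

For each x ∈ X, list the open sets U ∈ τ with x ∈ U, then check whether U ∩ (A ∖ {x}) ≠ ∅ for every such U.
  x = bravo: opens ∋ x are {bravo, charlie, delta}; each meets A ∖ {bravo}, so x IS a limit point.
  x = charlie: opens ∋ x are {charlie, delta}, {bravo, charlie, delta}; each meets A ∖ {charlie}, so x IS a limit point.
  x = delta: open {delta} ∋ x has {delta} ∩ (A ∖ {delta}) = ∅, so x is NOT a limit point.
Collecting: A' = {bravo, charlie}.


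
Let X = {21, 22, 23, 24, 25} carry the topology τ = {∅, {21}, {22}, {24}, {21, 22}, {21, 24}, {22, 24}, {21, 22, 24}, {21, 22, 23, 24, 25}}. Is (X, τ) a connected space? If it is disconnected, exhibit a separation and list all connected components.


(X, τ) is connected.

Find clopen sets (U ∈ τ with X ∖ U ∈ τ):
  U = ∅, X ∖ U = {21, 22, 23, 24, 25} — both open, so U is clopen.
  U = {21, 22, 23, 24, 25}, X ∖ U = ∅ — both open, so U is clopen.
Only trivial clopens (∅ and X) exist, so (X, τ) is connected.
Compute connected components by grouping points that agree on all clopens:
  component: {21, 22, 23, 24, 25}


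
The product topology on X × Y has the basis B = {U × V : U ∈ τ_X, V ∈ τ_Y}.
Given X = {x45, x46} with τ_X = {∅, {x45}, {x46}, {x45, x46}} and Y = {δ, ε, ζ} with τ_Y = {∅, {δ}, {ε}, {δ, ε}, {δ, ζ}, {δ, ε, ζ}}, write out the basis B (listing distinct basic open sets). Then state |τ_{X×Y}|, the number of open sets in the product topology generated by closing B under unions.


Basis B = {∅ × ∅, {x45} × {δ}, {x45} × {ε}, {x46} × {δ}, {x46} × {ε}, {x45} × {δ, ε}, {x45} × {δ, ζ}, {x45, x46} × {δ}, {x45, x46} × {ε}, {x46} × {δ, ε}, {x46} × {δ, ζ}, {x45} × {δ, ε, ζ}, {x46} × {δ, ε, ζ}, {x45, x46} × {δ, ε}, {x45, x46} × {δ, ζ}, {x45, x46} × {δ, ε, ζ}}; |τ_{X×Y}| = 36.

Enumerate products U × V with U ∈ τ_X, V ∈ τ_Y (deduplicated):
  ∅ × ∅ = {} (∅)
  {x45} × {δ} = {(x45,δ)}
  {x45} × {ε} = {(x45,ε)}
  {x46} × {δ} = {(x46,δ)}
  {x46} × {ε} = {(x46,ε)}
  {x45} × {δ, ε} = {(x45,δ), (x45,ε)}
  {x45} × {δ, ζ} = {(x45,δ), (x45,ζ)}
  {x45, x46} × {δ} = {(x45,δ), (x46,δ)}
  {x45, x46} × {ε} = {(x45,ε), (x46,ε)}
  {x46} × {δ, ε} = {(x46,δ), (x46,ε)}
  {x46} × {δ, ζ} = {(x46,δ), (x46,ζ)}
  {x45} × {δ, ε, ζ} = {(x45,δ), (x45,ε), (x45,ζ)}
  {x46} × {δ, ε, ζ} = {(x46,δ), (x46,ε), (x46,ζ)}
  {x45, x46} × {δ, ε} = {(x45,δ), (x45,ε), (x46,δ), (x46,ε)}
  {x45, x46} × {δ, ζ} = {(x45,δ), (x45,ζ), (x46,δ), (x46,ζ)}
  {x45, x46} × {δ, ε, ζ} = {(x45,δ), (x45,ε), (x45,ζ), (x46,δ), (x46,ε), (x46,ζ)}
These 16 distinct sets form the basis B.
Close under arbitrary unions to get τ_{X×Y}; counting gives |τ_{X×Y}| = 36.


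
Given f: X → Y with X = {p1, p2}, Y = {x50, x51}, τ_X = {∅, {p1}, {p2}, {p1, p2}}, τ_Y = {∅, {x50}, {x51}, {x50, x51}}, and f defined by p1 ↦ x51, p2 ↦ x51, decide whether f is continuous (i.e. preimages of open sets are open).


f IS continuous.

Compute f^{-1}(U) for each U ∈ τ_Y:
  U = ∅: f^{-1}(U) = ∅ ∈ τ_X ✓.
  U = {x50}: f^{-1}(U) = ∅ ∈ τ_X ✓.
  U = {x51}: f^{-1}(U) = {p1, p2} ∈ τ_X ✓.
  U = {x50, x51}: f^{-1}(U) = {p1, p2} ∈ τ_X ✓.
Every preimage lies in τ_X, so f IS continuous.


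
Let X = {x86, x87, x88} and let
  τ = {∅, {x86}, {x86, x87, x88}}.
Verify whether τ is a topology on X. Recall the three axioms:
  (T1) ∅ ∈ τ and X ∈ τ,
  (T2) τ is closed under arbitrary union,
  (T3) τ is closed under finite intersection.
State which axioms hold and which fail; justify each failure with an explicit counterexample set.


τ IS a topology on X.

Axiom (T1): ∅ ∈ τ? Yes; X ∈ τ? Yes.
Axiom (T2/T3): check pairwise unions and intersections of members of τ.
All pairwise intersections and unions checked — each lies in τ. Therefore τ satisfies (T1), (T2), (T3): it IS a topology on X.


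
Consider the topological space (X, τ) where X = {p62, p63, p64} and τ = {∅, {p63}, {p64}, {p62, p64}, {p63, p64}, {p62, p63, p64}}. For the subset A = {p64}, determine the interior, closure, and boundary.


int(A) = {p64}, cl(A) = {p62, p64}, ∂A = {p62}.

Closed sets in (X, τ) are complements of opens:
  closed(X, τ) = {∅, {p62}, {p63}, {p62, p63}, {p62, p64}, {p62, p63, p64}}.
int(A) = ⋃ {U ∈ τ : U ⊆ A}. Opens contained in A: ∅, {p64}.
Taking the union of these: int(A) = {p64}.
cl(A) = ⋂ {C closed : A ⊆ C}. Closed sets containing A: {p62, p64}, {p62, p63, p64}.
Intersecting these: cl(A) = {p62, p64}.
∂A = cl(A) ∖ int(A) = {p62, p64} ∖ {p64} = {p62}.


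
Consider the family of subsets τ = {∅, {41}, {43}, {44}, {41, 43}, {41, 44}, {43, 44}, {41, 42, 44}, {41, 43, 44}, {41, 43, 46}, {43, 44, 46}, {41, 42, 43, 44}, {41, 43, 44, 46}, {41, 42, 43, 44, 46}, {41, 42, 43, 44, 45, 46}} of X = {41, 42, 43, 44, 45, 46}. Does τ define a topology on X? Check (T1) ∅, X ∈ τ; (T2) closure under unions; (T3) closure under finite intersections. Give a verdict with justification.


τ is NOT a topology on X.

Axiom (T1): ∅ ∈ τ? Yes; X ∈ τ? Yes.
Axiom (T2/T3): check pairwise unions and intersections of members of τ.
Counterexample for (T3): {41, 43, 46} ∩ {43, 44, 46} = {43, 46} ∉ τ. Therefore τ is NOT a topology.


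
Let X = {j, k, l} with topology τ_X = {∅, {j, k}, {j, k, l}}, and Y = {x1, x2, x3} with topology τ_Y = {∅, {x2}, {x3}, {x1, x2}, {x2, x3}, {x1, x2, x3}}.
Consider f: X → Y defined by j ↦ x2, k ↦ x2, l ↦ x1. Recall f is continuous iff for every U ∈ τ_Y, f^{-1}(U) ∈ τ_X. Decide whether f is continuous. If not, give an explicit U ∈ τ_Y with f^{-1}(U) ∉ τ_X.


f IS continuous.

Compute f^{-1}(U) for each U ∈ τ_Y:
  U = ∅: f^{-1}(U) = ∅ ∈ τ_X ✓.
  U = {x2}: f^{-1}(U) = {j, k} ∈ τ_X ✓.
  U = {x3}: f^{-1}(U) = ∅ ∈ τ_X ✓.
  U = {x1, x2}: f^{-1}(U) = {j, k, l} ∈ τ_X ✓.
  U = {x2, x3}: f^{-1}(U) = {j, k} ∈ τ_X ✓.
  U = {x1, x2, x3}: f^{-1}(U) = {j, k, l} ∈ τ_X ✓.
Every preimage lies in τ_X, so f IS continuous.


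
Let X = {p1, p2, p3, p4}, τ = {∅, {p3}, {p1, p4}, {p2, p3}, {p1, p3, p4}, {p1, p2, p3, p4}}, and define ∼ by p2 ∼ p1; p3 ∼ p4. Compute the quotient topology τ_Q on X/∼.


X/∼ = {[p1=p2], [p3=p4]}; |τ_Q| = 2.

Equivalence classes: [p1=p2], [p3=p4].
Quotient map π: X → X/∼ sends p1 ↦ [p1=p2], p2 ↦ [p1=p2], p3 ↦ [p3=p4], p4 ↦ [p3=p4].
For each subset V ⊆ X/∼, compute π^{-1}(V) ⊆ X and check whether π^{-1}(V) ∈ τ. V is open in τ_Q iff π^{-1}(V) ∈ τ.
  V = {}: π^{-1}(V) = ∅ ∈ τ ✓.
  V = {[p1=p2]}: π^{-1}(V) = {p1, p2} ∉ τ ✗.
  V = {[p3=p4]}: π^{-1}(V) = {p3, p4} ∉ τ ✗.
  V = {[p1=p2], [p3=p4]}: π^{-1}(V) = {p1, p2, p3, p4} ∈ τ ✓.
Open sets in the quotient: τ_Q = {{}, {[p1=p2], [p3=p4]}} (2 elements).


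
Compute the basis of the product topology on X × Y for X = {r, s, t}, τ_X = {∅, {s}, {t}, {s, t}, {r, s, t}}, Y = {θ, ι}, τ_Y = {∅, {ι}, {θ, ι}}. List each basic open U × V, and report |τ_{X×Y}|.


Basis B = {∅ × ∅, {s} × {ι}, {t} × {ι}, {s} × {θ, ι}, {s, t} × {ι}, {t} × {θ, ι}, {r, s, t} × {ι}, {s, t} × {θ, ι}, {r, s, t} × {θ, ι}}; |τ_{X×Y}| = 14.

Enumerate products U × V with U ∈ τ_X, V ∈ τ_Y (deduplicated):
  ∅ × ∅ = {} (∅)
  {s} × {ι} = {(s,ι)}
  {t} × {ι} = {(t,ι)}
  {s} × {θ, ι} = {(s,θ), (s,ι)}
  {s, t} × {ι} = {(s,ι), (t,ι)}
  {t} × {θ, ι} = {(t,θ), (t,ι)}
  {r, s, t} × {ι} = {(r,ι), (s,ι), (t,ι)}
  {s, t} × {θ, ι} = {(s,θ), (s,ι), (t,θ), (t,ι)}
  {r, s, t} × {θ, ι} = {(r,θ), (r,ι), (s,θ), (s,ι), (t,θ), (t,ι)}
These 9 distinct sets form the basis B.
Close under arbitrary unions to get τ_{X×Y}; counting gives |τ_{X×Y}| = 14.


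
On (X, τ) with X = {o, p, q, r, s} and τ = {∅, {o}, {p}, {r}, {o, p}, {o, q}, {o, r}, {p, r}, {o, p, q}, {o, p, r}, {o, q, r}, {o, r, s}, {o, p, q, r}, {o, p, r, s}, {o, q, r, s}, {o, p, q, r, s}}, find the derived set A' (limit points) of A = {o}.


A' = {q, s}

For each x ∈ X, list the open sets U ∈ τ with x ∈ U, then check whether U ∩ (A ∖ {x}) ≠ ∅ for every such U.
  x = o: open {o} ∋ x has {o} ∩ (A ∖ {o}) = ∅, so x is NOT a limit point.
  x = p: open {p} ∋ x has {p} ∩ (A ∖ {p}) = ∅, so x is NOT a limit point.
  x = q: opens ∋ x are {o, q}, {o, p, q}, {o, q, r}, {o, p, q, r}, {o, q, r, s}, {o, p, q, r, s}; each meets A ∖ {q}, so x IS a limit point.
  x = r: open {r} ∋ x has {r} ∩ (A ∖ {r}) = ∅, so x is NOT a limit point.
  x = s: opens ∋ x are {o, r, s}, {o, p, r, s}, {o, q, r, s}, {o, p, q, r, s}; each meets A ∖ {s}, so x IS a limit point.
Collecting: A' = {q, s}.


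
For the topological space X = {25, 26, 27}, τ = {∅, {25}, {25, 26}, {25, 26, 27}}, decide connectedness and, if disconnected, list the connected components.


(X, τ) is connected.

Find clopen sets (U ∈ τ with X ∖ U ∈ τ):
  U = ∅, X ∖ U = {25, 26, 27} — both open, so U is clopen.
  U = {25, 26, 27}, X ∖ U = ∅ — both open, so U is clopen.
Only trivial clopens (∅ and X) exist, so (X, τ) is connected.
Compute connected components by grouping points that agree on all clopens:
  component: {25, 26, 27}


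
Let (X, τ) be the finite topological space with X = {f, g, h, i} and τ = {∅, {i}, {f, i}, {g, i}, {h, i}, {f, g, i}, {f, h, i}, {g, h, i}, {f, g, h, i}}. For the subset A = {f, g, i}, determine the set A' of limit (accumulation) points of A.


A' = {f, g, h}

For each x ∈ X, list the open sets U ∈ τ with x ∈ U, then check whether U ∩ (A ∖ {x}) ≠ ∅ for every such U.
  x = f: opens ∋ x are {f, i}, {f, g, i}, {f, h, i}, {f, g, h, i}; each meets A ∖ {f}, so x IS a limit point.
  x = g: opens ∋ x are {g, i}, {f, g, i}, {g, h, i}, {f, g, h, i}; each meets A ∖ {g}, so x IS a limit point.
  x = h: opens ∋ x are {h, i}, {f, h, i}, {g, h, i}, {f, g, h, i}; each meets A ∖ {h}, so x IS a limit point.
  x = i: open {i} ∋ x has {i} ∩ (A ∖ {i}) = ∅, so x is NOT a limit point.
Collecting: A' = {f, g, h}.


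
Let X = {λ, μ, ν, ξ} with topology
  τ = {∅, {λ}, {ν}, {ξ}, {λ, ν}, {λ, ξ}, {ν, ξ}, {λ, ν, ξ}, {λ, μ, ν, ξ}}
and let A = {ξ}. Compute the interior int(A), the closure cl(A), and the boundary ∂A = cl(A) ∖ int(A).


int(A) = {ξ}, cl(A) = {μ, ξ}, ∂A = {μ}.

Closed sets in (X, τ) are complements of opens:
  closed(X, τ) = {∅, {μ}, {λ, μ}, {μ, ν}, {μ, ξ}, {λ, μ, ν}, {λ, μ, ξ}, {μ, ν, ξ}, {λ, μ, ν, ξ}}.
int(A) = ⋃ {U ∈ τ : U ⊆ A}. Opens contained in A: ∅, {ξ}.
Taking the union of these: int(A) = {ξ}.
cl(A) = ⋂ {C closed : A ⊆ C}. Closed sets containing A: {μ, ξ}, {λ, μ, ξ}, {μ, ν, ξ}, {λ, μ, ν, ξ}.
Intersecting these: cl(A) = {μ, ξ}.
∂A = cl(A) ∖ int(A) = {μ, ξ} ∖ {ξ} = {μ}.


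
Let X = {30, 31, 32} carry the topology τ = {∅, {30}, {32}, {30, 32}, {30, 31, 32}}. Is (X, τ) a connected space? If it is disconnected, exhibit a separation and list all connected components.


(X, τ) is connected.

Find clopen sets (U ∈ τ with X ∖ U ∈ τ):
  U = ∅, X ∖ U = {30, 31, 32} — both open, so U is clopen.
  U = {30, 31, 32}, X ∖ U = ∅ — both open, so U is clopen.
Only trivial clopens (∅ and X) exist, so (X, τ) is connected.
Compute connected components by grouping points that agree on all clopens:
  component: {30, 31, 32}


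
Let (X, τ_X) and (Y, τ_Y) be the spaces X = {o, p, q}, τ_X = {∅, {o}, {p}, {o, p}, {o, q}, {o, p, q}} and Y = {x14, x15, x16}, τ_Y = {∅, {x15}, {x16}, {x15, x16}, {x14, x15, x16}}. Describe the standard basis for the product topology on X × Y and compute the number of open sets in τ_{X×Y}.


Basis B = {∅ × ∅, {o} × {x15}, {o} × {x16}, {p} × {x15}, {p} × {x16}, {o} × {x15, x16}, {o, p} × {x15}, {o, q} × {x15}, {o, p} × {x16}, {o, q} × {x16}, {p} × {x15, x16}, {o} × {x14, x15, x16}, {o, p, q} × {x15}, {o, p, q} × {x16}, {p} × {x14, x15, x16}, {o, p} × {x15, x16}, {o, q} × {x15, x16}, {o, p} × {x14, x15, x16}, {o, q} × {x14, x15, x16}, {o, p, q} × {x15, x16}, {o, p, q} × {x14, x15, x16}}; |τ_{X×Y}| = 70.

Enumerate products U × V with U ∈ τ_X, V ∈ τ_Y (deduplicated):
  ∅ × ∅ = {} (∅)
  {o} × {x15} = {(o,x15)}
  {o} × {x16} = {(o,x16)}
  {p} × {x15} = {(p,x15)}
  {p} × {x16} = {(p,x16)}
  {o} × {x15, x16} = {(o,x15), (o,x16)}
  {o, p} × {x15} = {(o,x15), (p,x15)}
  {o, q} × {x15} = {(o,x15), (q,x15)}
  {o, p} × {x16} = {(o,x16), (p,x16)}
  {o, q} × {x16} = {(o,x16), (q,x16)}
  {p} × {x15, x16} = {(p,x15), (p,x16)}
  {o} × {x14, x15, x16} = {(o,x14), (o,x15), (o,x16)}
  {o, p, q} × {x15} = {(o,x15), (p,x15), (q,x15)}
  {o, p, q} × {x16} = {(o,x16), (p,x16), (q,x16)}
  {p} × {x14, x15, x16} = {(p,x14), (p,x15), (p,x16)}
  {o, p} × {x15, x16} = {(o,x15), (o,x16), (p,x15), (p,x16)}
  {o, q} × {x15, x16} = {(o,x15), (o,x16), (q,x15), (q,x16)}
  {o, p} × {x14, x15, x16} = {(o,x14), (o,x15), (o,x16), (p,x14), (p,x15), (p,x16)}
  {o, q} × {x14, x15, x16} = {(o,x14), (o,x15), (o,x16), (q,x14), (q,x15), (q,x16)}
  {o, p, q} × {x15, x16} = {(o,x15), (o,x16), (p,x15), (p,x16), (q,x15), (q,x16)}
  {o, p, q} × {x14, x15, x16} = {(o,x14), (o,x15), (o,x16), (p,x14), (p,x15), (p,x16), (q,x14), (q,x15), (q,x16)}
These 21 distinct sets form the basis B.
Close under arbitrary unions to get τ_{X×Y}; counting gives |τ_{X×Y}| = 70.
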